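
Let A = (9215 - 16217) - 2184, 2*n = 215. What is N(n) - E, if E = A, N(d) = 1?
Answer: 9187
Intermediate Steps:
n = 215/2 (n = (1/2)*215 = 215/2 ≈ 107.50)
A = -9186 (A = -7002 - 2184 = -9186)
E = -9186
N(n) - E = 1 - 1*(-9186) = 1 + 9186 = 9187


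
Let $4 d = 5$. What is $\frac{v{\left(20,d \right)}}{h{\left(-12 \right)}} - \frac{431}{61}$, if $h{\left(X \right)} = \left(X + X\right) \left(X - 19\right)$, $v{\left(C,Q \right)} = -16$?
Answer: $- \frac{40205}{5673} \approx -7.0871$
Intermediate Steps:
$d = \frac{5}{4}$ ($d = \frac{1}{4} \cdot 5 = \frac{5}{4} \approx 1.25$)
$h{\left(X \right)} = 2 X \left(-19 + X\right)$
$\frac{v{\left(20,d \right)}}{h{\left(-12 \right)}} - \frac{431}{61} = - \frac{16}{2 \left(-12\right) \left(-19 - 12\right)} - \frac{431}{61} = - \frac{16}{2 \left(-12\right) \left(-31\right)} - \frac{431}{61} = - \frac{16}{744} - \frac{431}{61} = \left(-16\right) \frac{1}{744} - \frac{431}{61} = - \frac{2}{93} - \frac{431}{61} = - \frac{40205}{5673}$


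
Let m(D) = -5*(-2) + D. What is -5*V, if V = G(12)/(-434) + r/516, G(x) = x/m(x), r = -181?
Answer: 2167975/1231692 ≈ 1.7602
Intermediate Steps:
m(D) = 10 + D
G(x) = x/(10 + x)
V = -433595/1231692 (V = (12/(10 + 12))/(-434) - 181/516 = (12/22)*(-1/434) - 181*1/516 = (12*(1/22))*(-1/434) - 181/516 = (6/11)*(-1/434) - 181/516 = -3/2387 - 181/516 = -433595/1231692 ≈ -0.35203)
-5*V = -5*(-433595/1231692) = 2167975/1231692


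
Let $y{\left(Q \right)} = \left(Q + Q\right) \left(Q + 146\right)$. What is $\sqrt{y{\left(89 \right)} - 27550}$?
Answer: $2 \sqrt{3570} \approx 119.5$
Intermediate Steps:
$y{\left(Q \right)} = 2 Q \left(146 + Q\right)$
$\sqrt{y{\left(89 \right)} - 27550} = \sqrt{2 \cdot 89 \left(146 + 89\right) - 27550} = \sqrt{2 \cdot 89 \cdot 235 - 27550} = \sqrt{41830 - 27550} = \sqrt{14280} = 2 \sqrt{3570}$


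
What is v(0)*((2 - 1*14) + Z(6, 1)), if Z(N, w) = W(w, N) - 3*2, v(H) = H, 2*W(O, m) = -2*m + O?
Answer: 0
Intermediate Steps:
W(O, m) = O/2 - m (W(O, m) = (-2*m + O)/2 = (O - 2*m)/2 = O/2 - m)
Z(N, w) = -6 + w/2 - N (Z(N, w) = (w/2 - N) - 3*2 = (w/2 - N) - 6 = -6 + w/2 - N)
v(0)*((2 - 1*14) + Z(6, 1)) = 0*((2 - 1*14) + (-6 + (½)*1 - 1*6)) = 0*((2 - 14) + (-6 + ½ - 6)) = 0*(-12 - 23/2) = 0*(-47/2) = 0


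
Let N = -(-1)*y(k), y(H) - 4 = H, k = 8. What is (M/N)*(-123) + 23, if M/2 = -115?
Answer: 4761/2 ≈ 2380.5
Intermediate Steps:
y(H) = 4 + H
M = -230 (M = 2*(-115) = -230)
N = 12 (N = -(-1)*(4 + 8) = -(-1)*12 = -1*(-12) = 12)
(M/N)*(-123) + 23 = -230/12*(-123) + 23 = -230*1/12*(-123) + 23 = -115/6*(-123) + 23 = 4715/2 + 23 = 4761/2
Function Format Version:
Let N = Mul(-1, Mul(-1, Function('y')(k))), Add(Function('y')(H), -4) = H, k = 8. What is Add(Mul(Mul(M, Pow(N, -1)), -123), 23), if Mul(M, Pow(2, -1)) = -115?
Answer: Rational(4761, 2) ≈ 2380.5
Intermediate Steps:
Function('y')(H) = Add(4, H)
M = -230 (M = Mul(2, -115) = -230)
N = 12 (N = Mul(-1, Mul(-1, Add(4, 8))) = Mul(-1, Mul(-1, 12)) = Mul(-1, -12) = 12)
Add(Mul(Mul(M, Pow(N, -1)), -123), 23) = Add(Mul(Mul(-230, Pow(12, -1)), -123), 23) = Add(Mul(Mul(-230, Rational(1, 12)), -123), 23) = Add(Mul(Rational(-115, 6), -123), 23) = Add(Rational(4715, 2), 23) = Rational(4761, 2)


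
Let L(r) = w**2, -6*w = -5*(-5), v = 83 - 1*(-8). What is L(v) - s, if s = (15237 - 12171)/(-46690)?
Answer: 2092259/120060 ≈ 17.427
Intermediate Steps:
v = 91 (v = 83 + 8 = 91)
w = -25/6 (w = -(-5)*(-5)/6 = -1/6*25 = -25/6 ≈ -4.1667)
L(r) = 625/36 (L(r) = (-25/6)**2 = 625/36)
s = -219/3335 (s = 3066*(-1/46690) = -219/3335 ≈ -0.065667)
L(v) - s = 625/36 - 1*(-219/3335) = 625/36 + 219/3335 = 2092259/120060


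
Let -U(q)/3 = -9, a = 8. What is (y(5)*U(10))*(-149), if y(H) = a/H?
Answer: -32184/5 ≈ -6436.8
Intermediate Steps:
U(q) = 27 (U(q) = -3*(-9) = 27)
y(H) = 8/H
(y(5)*U(10))*(-149) = ((8/5)*27)*(-149) = (216/5)*(-149) = -32184/5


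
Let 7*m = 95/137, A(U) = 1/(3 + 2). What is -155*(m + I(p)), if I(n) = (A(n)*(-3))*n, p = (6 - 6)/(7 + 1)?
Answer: -14725/959 ≈ -15.355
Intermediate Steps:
A(U) = ⅕ (A(U) = 1/5 = ⅕)
m = 95/959 (m = (95/137)/7 = (95*(1/137))/7 = (⅐)*(95/137) = 95/959 ≈ 0.099061)
p = 0 (p = 0/8 = 0*(⅛) = 0)
I(n) = -3*n/5 (I(n) = ((⅕)*(-3))*n = -3*n/5)
-155*(m + I(p)) = -155*(95/959 - ⅗*0) = -155*(95/959 + 0) = -155*95/959 = -14725/959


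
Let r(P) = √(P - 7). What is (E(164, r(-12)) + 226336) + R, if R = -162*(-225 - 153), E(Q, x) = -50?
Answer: 287522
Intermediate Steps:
r(P) = √(-7 + P)
R = 61236 (R = -162*(-378) = 61236)
(E(164, r(-12)) + 226336) + R = (-50 + 226336) + 61236 = 226286 + 61236 = 287522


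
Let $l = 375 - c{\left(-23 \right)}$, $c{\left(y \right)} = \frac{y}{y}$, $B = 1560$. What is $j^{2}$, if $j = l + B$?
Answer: $3740356$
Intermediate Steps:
$c{\left(y \right)} = 1$
$l = 374$ ($l = 375 - 1 = 374$)
$j = 1934$ ($j = 374 + 1560 = 1934$)
$j^{2} = 1934^{2} = 3740356$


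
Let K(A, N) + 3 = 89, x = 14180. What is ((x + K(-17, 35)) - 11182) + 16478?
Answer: 19562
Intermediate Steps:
K(A, N) = 86 (K(A, N) = -3 + 89 = 86)
((x + K(-17, 35)) - 11182) + 16478 = ((14180 + 86) - 11182) + 16478 = (14266 - 11182) + 16478 = 3084 + 16478 = 19562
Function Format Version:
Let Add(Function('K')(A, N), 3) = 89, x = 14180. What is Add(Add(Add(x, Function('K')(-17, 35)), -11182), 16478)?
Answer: 19562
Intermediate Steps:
Function('K')(A, N) = 86 (Function('K')(A, N) = Add(-3, 89) = 86)
Add(Add(Add(x, Function('K')(-17, 35)), -11182), 16478) = Add(Add(Add(14180, 86), -11182), 16478) = Add(Add(14266, -11182), 16478) = Add(3084, 16478) = 19562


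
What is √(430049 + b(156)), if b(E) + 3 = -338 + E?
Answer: 2*√107466 ≈ 655.64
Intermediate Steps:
b(E) = -341 + E (b(E) = -3 + (-338 + E) = -341 + E)
√(430049 + b(156)) = √(430049 + (-341 + 156)) = √(430049 - 185) = √429864 = 2*√107466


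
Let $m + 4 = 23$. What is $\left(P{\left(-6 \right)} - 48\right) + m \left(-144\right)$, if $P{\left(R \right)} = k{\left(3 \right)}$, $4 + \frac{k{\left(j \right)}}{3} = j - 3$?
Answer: $-2796$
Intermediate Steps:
$m = 19$ ($m = -4 + 23 = 19$)
$k{\left(j \right)} = -21 + 3 j$ ($k{\left(j \right)} = -12 + 3 \left(j - 3\right) = -12 + 3 \left(-3 + j\right) = -12 + \left(-9 + 3 j\right) = -21 + 3 j$)
$P{\left(R \right)} = -12$ ($P{\left(R \right)} = -21 + 3 \cdot 3 = -21 + 9 = -12$)
$\left(P{\left(-6 \right)} - 48\right) + m \left(-144\right) = \left(-12 - 48\right) + 19 \left(-144\right) = -60 - 2736 = -2796$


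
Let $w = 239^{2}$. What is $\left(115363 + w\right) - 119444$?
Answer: $53040$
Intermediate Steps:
$w = 57121$
$\left(115363 + w\right) - 119444 = \left(115363 + 57121\right) - 119444 = 172484 - 119444 = 53040$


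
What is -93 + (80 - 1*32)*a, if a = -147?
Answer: -7149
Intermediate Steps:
-93 + (80 - 1*32)*a = -93 + (80 - 1*32)*(-147) = -93 + (80 - 32)*(-147) = -93 + 48*(-147) = -93 - 7056 = -7149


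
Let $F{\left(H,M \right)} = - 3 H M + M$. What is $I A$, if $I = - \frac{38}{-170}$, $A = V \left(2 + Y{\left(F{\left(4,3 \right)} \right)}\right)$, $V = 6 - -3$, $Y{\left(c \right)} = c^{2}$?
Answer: $\frac{186561}{85} \approx 2194.8$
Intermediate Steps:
$F{\left(H,M \right)} = M - 3 H M$ ($F{\left(H,M \right)} = - 3 H M + M = M - 3 H M$)
$V = 9$ ($V = 6 + 3 = 9$)
$A = 9819$ ($A = 9 \left(2 + \left(3 \left(1 - 12\right)\right)^{2}\right) = 9 \left(2 + \left(3 \left(-11\right)\right)^{2}\right) = 9 \left(2 + \left(-33\right)^{2}\right) = 9 \left(2 + 1089\right) = 9 \cdot 1091 = 9819$)
$I = \frac{19}{85}$ ($I = \left(-38\right) \left(- \frac{1}{170}\right) = \frac{19}{85} \approx 0.22353$)
$I A = \frac{19}{85} \cdot 9819 = \frac{186561}{85}$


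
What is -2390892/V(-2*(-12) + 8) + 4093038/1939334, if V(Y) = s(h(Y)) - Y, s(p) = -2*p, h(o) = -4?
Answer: 193201515785/1939334 ≈ 99623.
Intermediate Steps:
V(Y) = 8 - Y (V(Y) = -2*(-4) - Y = 8 - Y)
-2390892/V(-2*(-12) + 8) + 4093038/1939334 = -2390892/(8 - (-2*(-12) + 8)) + 4093038/1939334 = -2390892/(8 - (24 + 8)) + 4093038*(1/1939334) = -2390892/(8 - 1*32) + 2046519/969667 = -2390892/(8 - 32) + 2046519/969667 = -2390892/(-24) + 2046519/969667 = -2390892*(-1/24) + 2046519/969667 = 199241/2 + 2046519/969667 = 193201515785/1939334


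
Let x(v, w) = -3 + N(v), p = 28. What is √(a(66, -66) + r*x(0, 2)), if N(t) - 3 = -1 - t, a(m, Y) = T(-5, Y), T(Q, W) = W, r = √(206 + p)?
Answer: √(-66 - 3*√26) ≈ 9.0165*I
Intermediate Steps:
r = 3*√26 (r = √(206 + 28) = √234 = 3*√26 ≈ 15.297)
a(m, Y) = Y
N(t) = 2 - t (N(t) = 3 + (-1 - t) = 2 - t)
x(v, w) = -1 - v (x(v, w) = -3 + (2 - v) = -1 - v)
√(a(66, -66) + r*x(0, 2)) = √(-66 + (3*√26)*(-1 - 1*0)) = √(-66 + (3*√26)*(-1 + 0)) = √(-66 + (3*√26)*(-1)) = √(-66 - 3*√26)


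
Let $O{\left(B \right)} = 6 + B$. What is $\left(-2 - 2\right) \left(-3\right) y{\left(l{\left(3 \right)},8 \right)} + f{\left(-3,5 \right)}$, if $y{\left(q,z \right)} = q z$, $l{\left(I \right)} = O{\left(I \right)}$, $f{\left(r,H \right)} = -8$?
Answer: $856$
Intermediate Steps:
$l{\left(I \right)} = 6 + I$
$\left(-2 - 2\right) \left(-3\right) y{\left(l{\left(3 \right)},8 \right)} + f{\left(-3,5 \right)} = \left(-2 - 2\right) \left(-3\right) \left(6 + 3\right) 8 - 8 = \left(-4\right) \left(-3\right) 9 \cdot 8 - 8 = 12 \cdot 72 - 8 = 864 - 8 = 856$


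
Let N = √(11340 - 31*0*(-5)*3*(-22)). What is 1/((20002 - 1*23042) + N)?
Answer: -152/461513 - 9*√35/4615130 ≈ -0.00034089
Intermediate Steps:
N = 18*√35 (N = √(11340 - 0*3*(-22)) = √(11340 - 31*0*(-22)) = √(11340 + 0*(-22)) = √(11340 + 0) = √11340 = 18*√35 ≈ 106.49)
1/((20002 - 1*23042) + N) = 1/((20002 - 1*23042) + 18*√35) = 1/((20002 - 23042) + 18*√35) = 1/(-3040 + 18*√35)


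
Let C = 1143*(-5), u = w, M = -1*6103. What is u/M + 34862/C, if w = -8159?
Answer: -166134101/34878645 ≈ -4.7632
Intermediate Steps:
M = -6103
u = -8159
C = -5715
u/M + 34862/C = -8159/(-6103) + 34862/(-5715) = -8159*(-1/6103) + 34862*(-1/5715) = 8159/6103 - 34862/5715 = -166134101/34878645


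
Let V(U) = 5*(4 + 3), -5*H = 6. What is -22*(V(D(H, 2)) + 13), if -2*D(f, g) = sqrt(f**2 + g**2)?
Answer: -1056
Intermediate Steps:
H = -6/5 (H = -1/5*6 = -6/5 ≈ -1.2000)
D(f, g) = -sqrt(f**2 + g**2)/2
V(U) = 35 (V(U) = 5*7 = 35)
-22*(V(D(H, 2)) + 13) = -22*(35 + 13) = -22*48 = -1056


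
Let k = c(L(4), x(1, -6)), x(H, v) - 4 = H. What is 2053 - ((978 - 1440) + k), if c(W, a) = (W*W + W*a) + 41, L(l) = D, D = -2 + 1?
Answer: 2478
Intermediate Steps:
x(H, v) = 4 + H
D = -1
L(l) = -1
c(W, a) = 41 + W² + W*a (c(W, a) = (W² + W*a) + 41 = 41 + W² + W*a)
k = 37 (k = 41 + (-1)² - (4 + 1) = 41 + 1 - 1*5 = 41 + 1 - 5 = 37)
2053 - ((978 - 1440) + k) = 2053 - ((978 - 1440) + 37) = 2053 - (-462 + 37) = 2053 - 1*(-425) = 2053 + 425 = 2478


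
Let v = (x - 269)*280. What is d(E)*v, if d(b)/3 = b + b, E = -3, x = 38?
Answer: 1164240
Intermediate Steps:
v = -64680 (v = (38 - 269)*280 = -231*280 = -64680)
d(b) = 6*b (d(b) = 3*(b + b) = 3*(2*b) = 6*b)
d(E)*v = (6*(-3))*(-64680) = -18*(-64680) = 1164240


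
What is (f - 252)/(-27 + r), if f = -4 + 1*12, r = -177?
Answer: 61/51 ≈ 1.1961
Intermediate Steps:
f = 8 (f = -4 + 12 = 8)
(f - 252)/(-27 + r) = (8 - 252)/(-27 - 177) = -244/(-204) = -244*(-1/204) = 61/51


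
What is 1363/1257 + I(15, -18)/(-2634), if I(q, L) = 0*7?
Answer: 1363/1257 ≈ 1.0843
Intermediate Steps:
I(q, L) = 0
1363/1257 + I(15, -18)/(-2634) = 1363/1257 + 0/(-2634) = 1363*(1/1257) + 0*(-1/2634) = 1363/1257 + 0 = 1363/1257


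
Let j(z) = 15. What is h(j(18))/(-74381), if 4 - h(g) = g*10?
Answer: 146/74381 ≈ 0.0019629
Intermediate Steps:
h(g) = 4 - 10*g (h(g) = 4 - g*10 = 4 - 10*g)
h(j(18))/(-74381) = (4 - 10*15)/(-74381) = (4 - 150)*(-1/74381) = -146*(-1/74381) = 146/74381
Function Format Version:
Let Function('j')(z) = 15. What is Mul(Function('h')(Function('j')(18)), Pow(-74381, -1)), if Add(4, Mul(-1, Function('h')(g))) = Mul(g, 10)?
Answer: Rational(146, 74381) ≈ 0.0019629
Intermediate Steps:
Function('h')(g) = Add(4, Mul(-10, g)) (Function('h')(g) = Add(4, Mul(-1, Mul(g, 10))) = Add(4, Mul(-1, Mul(10, g))) = Add(4, Mul(-10, g)))
Mul(Function('h')(Function('j')(18)), Pow(-74381, -1)) = Mul(Add(4, Mul(-10, 15)), Pow(-74381, -1)) = Mul(Add(4, -150), Rational(-1, 74381)) = Mul(-146, Rational(-1, 74381)) = Rational(146, 74381)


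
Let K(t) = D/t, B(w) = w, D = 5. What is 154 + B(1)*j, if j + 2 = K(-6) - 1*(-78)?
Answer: 1375/6 ≈ 229.17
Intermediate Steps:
K(t) = 5/t
j = 451/6 (j = -2 + (5/(-6) - 1*(-78)) = -2 + (5*(-1/6) + 78) = -2 + (-5/6 + 78) = -2 + 463/6 = 451/6 ≈ 75.167)
154 + B(1)*j = 154 + 1*(451/6) = 154 + 451/6 = 1375/6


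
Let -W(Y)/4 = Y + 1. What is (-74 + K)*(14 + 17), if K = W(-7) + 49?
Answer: -31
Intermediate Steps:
W(Y) = -4 - 4*Y (W(Y) = -4*(Y + 1) = -4*(1 + Y) = -4 - 4*Y)
K = 73 (K = (-4 - 4*(-7)) + 49 = (-4 + 28) + 49 = 24 + 49 = 73)
(-74 + K)*(14 + 17) = (-74 + 73)*(14 + 17) = -1*31 = -31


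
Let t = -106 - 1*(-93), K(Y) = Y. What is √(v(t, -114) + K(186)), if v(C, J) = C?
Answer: √173 ≈ 13.153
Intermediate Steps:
t = -13 (t = -106 + 93 = -13)
√(v(t, -114) + K(186)) = √(-13 + 186) = √173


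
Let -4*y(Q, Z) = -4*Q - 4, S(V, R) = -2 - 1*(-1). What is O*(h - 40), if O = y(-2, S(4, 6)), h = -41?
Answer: 81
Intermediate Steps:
S(V, R) = -1 (S(V, R) = -2 + 1 = -1)
y(Q, Z) = 1 + Q (y(Q, Z) = -(-4*Q - 4)/4 = -(-4 - 4*Q)/4 = 1 + Q)
O = -1 (O = 1 - 2 = -1)
O*(h - 40) = -(-41 - 40) = -1*(-81) = 81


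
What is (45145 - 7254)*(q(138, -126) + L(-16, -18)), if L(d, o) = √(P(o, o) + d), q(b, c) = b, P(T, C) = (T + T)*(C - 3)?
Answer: 5228958 + 75782*√185 ≈ 6.2597e+6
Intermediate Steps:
P(T, C) = 2*T*(-3 + C) (P(T, C) = (2*T)*(-3 + C) = 2*T*(-3 + C))
L(d, o) = √(d + 2*o*(-3 + o)) (L(d, o) = √(2*o*(-3 + o) + d) = √(d + 2*o*(-3 + o)))
(45145 - 7254)*(q(138, -126) + L(-16, -18)) = (45145 - 7254)*(138 + √(-16 + 2*(-18)*(-3 - 18))) = 37891*(138 + √(-16 + 2*(-18)*(-21))) = 37891*(138 + √(-16 + 756)) = 37891*(138 + √740) = 37891*(138 + 2*√185) = 5228958 + 75782*√185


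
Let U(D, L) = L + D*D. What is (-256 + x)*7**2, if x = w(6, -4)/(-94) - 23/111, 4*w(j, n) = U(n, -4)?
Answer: -131006351/10434 ≈ -12556.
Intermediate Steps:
U(D, L) = L + D**2
w(j, n) = -1 + n**2/4 (w(j, n) = (-4 + n**2)/4 = -1 + n**2/4)
x = -2495/10434 (x = (-1 + (1/4)*(-4)**2)/(-94) - 23/111 = (-1 + (1/4)*16)*(-1/94) - 23*1/111 = (-1 + 4)*(-1/94) - 23/111 = 3*(-1/94) - 23/111 = -3/94 - 23/111 = -2495/10434 ≈ -0.23912)
(-256 + x)*7**2 = (-256 - 2495/10434)*7**2 = -2673599/10434*49 = -131006351/10434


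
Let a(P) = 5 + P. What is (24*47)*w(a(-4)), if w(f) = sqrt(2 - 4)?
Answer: 1128*I*sqrt(2) ≈ 1595.2*I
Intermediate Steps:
w(f) = I*sqrt(2) (w(f) = sqrt(-2) = I*sqrt(2))
(24*47)*w(a(-4)) = (24*47)*(I*sqrt(2)) = 1128*(I*sqrt(2)) = 1128*I*sqrt(2)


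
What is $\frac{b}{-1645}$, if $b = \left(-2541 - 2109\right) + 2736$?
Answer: $\frac{1914}{1645} \approx 1.1635$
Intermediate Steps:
$b = -1914$ ($b = -4650 + 2736 = -1914$)
$\frac{b}{-1645} = - \frac{1914}{-1645} = \left(-1914\right) \left(- \frac{1}{1645}\right) = \frac{1914}{1645}$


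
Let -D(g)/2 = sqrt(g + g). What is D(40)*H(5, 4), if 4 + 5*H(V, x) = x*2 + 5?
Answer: -72*sqrt(5)/5 ≈ -32.199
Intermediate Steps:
H(V, x) = 1/5 + 2*x/5 (H(V, x) = -4/5 + (x*2 + 5)/5 = -4/5 + (2*x + 5)/5 = -4/5 + (5 + 2*x)/5 = -4/5 + (1 + 2*x/5) = 1/5 + 2*x/5)
D(g) = -2*sqrt(2)*sqrt(g) (D(g) = -2*sqrt(g + g) = -2*sqrt(2)*sqrt(g))
D(40)*H(5, 4) = (-2*sqrt(2)*sqrt(40))*(1/5 + (2/5)*4) = (-2*sqrt(2)*2*sqrt(10))*(1/5 + 8/5) = -8*sqrt(5)*(9/5) = -72*sqrt(5)/5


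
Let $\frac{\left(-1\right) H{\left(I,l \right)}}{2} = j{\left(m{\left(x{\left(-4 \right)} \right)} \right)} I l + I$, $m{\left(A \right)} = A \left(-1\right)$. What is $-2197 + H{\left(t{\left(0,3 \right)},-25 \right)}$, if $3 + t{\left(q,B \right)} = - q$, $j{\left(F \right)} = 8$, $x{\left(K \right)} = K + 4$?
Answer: $-3391$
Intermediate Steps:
$x{\left(K \right)} = 4 + K$
$m{\left(A \right)} = - A$
$t{\left(q,B \right)} = -3 - q$
$H{\left(I,l \right)} = - 2 I - 16 I l$ ($H{\left(I,l \right)} = - 2 \left(8 I l + I\right) = - 2 \left(I + 8 I l\right) = - 2 I - 16 I l$)
$-2197 + H{\left(t{\left(0,3 \right)},-25 \right)} = -2197 - 2 \left(-3 - 0\right) \left(1 + 8 \left(-25\right)\right) = -2197 - 2 \left(-3 + 0\right) \left(1 - 200\right) = -2197 - \left(-6\right) \left(-199\right) = -2197 - 1194 = -3391$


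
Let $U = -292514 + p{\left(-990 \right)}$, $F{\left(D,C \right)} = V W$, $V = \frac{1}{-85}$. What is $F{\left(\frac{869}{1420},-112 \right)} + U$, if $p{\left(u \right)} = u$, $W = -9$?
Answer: $- \frac{24947831}{85} \approx -2.935 \cdot 10^{5}$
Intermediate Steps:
$V = - \frac{1}{85} \approx -0.011765$
$F{\left(D,C \right)} = \frac{9}{85}$ ($F{\left(D,C \right)} = \left(- \frac{1}{85}\right) \left(-9\right) = \frac{9}{85}$)
$U = -293504$ ($U = -292514 - 990 = -293504$)
$F{\left(\frac{869}{1420},-112 \right)} + U = \frac{9}{85} - 293504 = - \frac{24947831}{85}$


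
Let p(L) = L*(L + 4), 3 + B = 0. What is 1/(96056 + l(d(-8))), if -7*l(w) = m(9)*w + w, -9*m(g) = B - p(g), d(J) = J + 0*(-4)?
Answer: 21/2017520 ≈ 1.0409e-5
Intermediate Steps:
B = -3 (B = -3 + 0 = -3)
p(L) = L*(4 + L)
d(J) = J (d(J) = J + 0 = J)
m(g) = ⅓ + g*(4 + g)/9 (m(g) = -(-3 - g*(4 + g))/9 = ⅓ + g*(4 + g)/9)
l(w) = -43*w/21 (l(w) = -((⅓ + (⅑)*9*(4 + 9))*w + w)/7 = -((⅓ + (⅑)*9*13)*w + w)/7 = -((⅓ + 13)*w + w)/7 = -(40*w/3 + w)/7 = -43*w/21)
1/(96056 + l(d(-8))) = 1/(96056 - 43/21*(-8)) = 1/(96056 + 344/21) = 1/(2017520/21) = 21/2017520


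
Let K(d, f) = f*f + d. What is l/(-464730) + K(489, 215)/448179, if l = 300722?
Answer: -18844648003/34713704445 ≈ -0.54286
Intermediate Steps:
K(d, f) = d + f² (K(d, f) = f² + d = d + f²)
l/(-464730) + K(489, 215)/448179 = 300722/(-464730) + (489 + 215²)/448179 = 300722*(-1/464730) + (489 + 46225)*(1/448179) = -150361/232365 + 46714*(1/448179) = -150361/232365 + 46714/448179 = -18844648003/34713704445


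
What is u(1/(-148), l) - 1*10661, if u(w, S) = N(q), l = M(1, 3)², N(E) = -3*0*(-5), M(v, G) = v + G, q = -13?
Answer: -10661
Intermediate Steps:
M(v, G) = G + v
N(E) = 0 (N(E) = 0*(-5) = 0)
l = 16 (l = (3 + 1)² = 4² = 16)
u(w, S) = 0
u(1/(-148), l) - 1*10661 = 0 - 1*10661 = 0 - 10661 = -10661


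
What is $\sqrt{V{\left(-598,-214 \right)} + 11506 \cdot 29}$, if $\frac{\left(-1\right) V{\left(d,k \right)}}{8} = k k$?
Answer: $i \sqrt{32694} \approx 180.81 i$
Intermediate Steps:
$V{\left(d,k \right)} = - 8 k^{2}$ ($V{\left(d,k \right)} = - 8 k k = - 8 k^{2}$)
$\sqrt{V{\left(-598,-214 \right)} + 11506 \cdot 29} = \sqrt{- 8 \left(-214\right)^{2} + 11506 \cdot 29} = \sqrt{\left(-8\right) 45796 + 333674} = \sqrt{-366368 + 333674} = \sqrt{-32694} = i \sqrt{32694}$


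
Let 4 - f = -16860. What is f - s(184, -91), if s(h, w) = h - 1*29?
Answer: 16709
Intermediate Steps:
s(h, w) = -29 + h (s(h, w) = h - 29 = -29 + h)
f = 16864 (f = 4 - 1*(-16860) = 4 + 16860 = 16864)
f - s(184, -91) = 16864 - (-29 + 184) = 16864 - 1*155 = 16864 - 155 = 16709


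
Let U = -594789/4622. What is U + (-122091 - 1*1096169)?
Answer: -5631392509/4622 ≈ -1.2184e+6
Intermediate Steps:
U = -594789/4622 (U = -594789*1/4622 = -594789/4622 ≈ -128.69)
U + (-122091 - 1*1096169) = -594789/4622 + (-122091 - 1*1096169) = -594789/4622 + (-122091 - 1096169) = -594789/4622 - 1218260 = -5631392509/4622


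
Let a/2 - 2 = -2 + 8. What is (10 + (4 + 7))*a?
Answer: 336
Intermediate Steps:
a = 16 (a = 4 + 2*(-2 + 8) = 4 + 2*6 = 4 + 12 = 16)
(10 + (4 + 7))*a = (10 + (4 + 7))*16 = (10 + 11)*16 = 21*16 = 336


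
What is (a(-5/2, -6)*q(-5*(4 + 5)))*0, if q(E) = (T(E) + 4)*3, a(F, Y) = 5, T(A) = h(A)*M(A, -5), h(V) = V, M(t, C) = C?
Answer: 0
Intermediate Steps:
T(A) = -5*A (T(A) = A*(-5) = -5*A)
q(E) = 12 - 15*E (q(E) = (-5*E + 4)*3 = (4 - 5*E)*3 = 12 - 15*E)
(a(-5/2, -6)*q(-5*(4 + 5)))*0 = (5*(12 - (-75)*(4 + 5)))*0 = (5*(12 - (-75)*9))*0 = (5*(12 - 15*(-45)))*0 = (5*(12 + 675))*0 = (5*687)*0 = 3435*0 = 0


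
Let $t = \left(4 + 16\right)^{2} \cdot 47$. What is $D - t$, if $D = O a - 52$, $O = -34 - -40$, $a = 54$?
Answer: $-18528$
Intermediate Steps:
$O = 6$ ($O = -34 + 40 = 6$)
$t = 18800$ ($t = 20^{2} \cdot 47 = 400 \cdot 47 = 18800$)
$D = 272$ ($D = 6 \cdot 54 - 52 = 324 - 52 = 272$)
$D - t = 272 - 18800 = -18528$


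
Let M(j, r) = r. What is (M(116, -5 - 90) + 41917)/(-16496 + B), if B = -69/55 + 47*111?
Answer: -1150105/310207 ≈ -3.7075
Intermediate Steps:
B = 286866/55 (B = -69*1/55 + 5217 = -69/55 + 5217 = 286866/55 ≈ 5215.7)
(M(116, -5 - 90) + 41917)/(-16496 + B) = ((-5 - 90) + 41917)/(-16496 + 286866/55) = (-95 + 41917)/(-620414/55) = 41822*(-55/620414) = -1150105/310207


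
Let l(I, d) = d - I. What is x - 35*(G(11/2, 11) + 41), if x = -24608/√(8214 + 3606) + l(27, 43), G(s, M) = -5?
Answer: -1244 - 12304*√2955/2955 ≈ -1470.3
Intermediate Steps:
x = 16 - 12304*√2955/2955 (x = -24608/√(8214 + 3606) + (43 - 1*27) = -24608*√2955/5910 + (43 - 27) = -24608*√2955/5910 + 16 = -12304*√2955/2955 + 16 = 16 - 12304*√2955/2955 ≈ -210.34)
x - 35*(G(11/2, 11) + 41) = (16 - 12304*√2955/2955) - 35*(-5 + 41) = (16 - 12304*√2955/2955) - 35*36 = (16 - 12304*√2955/2955) - 1260 = -1244 - 12304*√2955/2955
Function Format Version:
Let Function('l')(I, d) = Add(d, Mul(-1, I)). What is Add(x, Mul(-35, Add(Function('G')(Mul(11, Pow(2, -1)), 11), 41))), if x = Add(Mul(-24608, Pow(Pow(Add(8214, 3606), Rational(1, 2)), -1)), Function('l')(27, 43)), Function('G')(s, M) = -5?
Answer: Add(-1244, Mul(Rational(-12304, 2955), Pow(2955, Rational(1, 2)))) ≈ -1470.3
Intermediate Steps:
x = Add(16, Mul(Rational(-12304, 2955), Pow(2955, Rational(1, 2)))) (x = Add(Mul(-24608, Pow(Pow(Add(8214, 3606), Rational(1, 2)), -1)), Add(43, Mul(-1, 27))) = Add(Mul(-24608, Pow(Pow(11820, Rational(1, 2)), -1)), Add(43, -27)) = Add(Mul(-24608, Pow(Mul(2, Pow(2955, Rational(1, 2))), -1)), 16) = Add(Mul(-24608, Mul(Rational(1, 5910), Pow(2955, Rational(1, 2)))), 16) = Add(Mul(Rational(-12304, 2955), Pow(2955, Rational(1, 2))), 16) = Add(16, Mul(Rational(-12304, 2955), Pow(2955, Rational(1, 2)))) ≈ -210.34)
Add(x, Mul(-35, Add(Function('G')(Mul(11, Pow(2, -1)), 11), 41))) = Add(Add(16, Mul(Rational(-12304, 2955), Pow(2955, Rational(1, 2)))), Mul(-35, Add(-5, 41))) = Add(Add(16, Mul(Rational(-12304, 2955), Pow(2955, Rational(1, 2)))), Mul(-35, 36)) = Add(Add(16, Mul(Rational(-12304, 2955), Pow(2955, Rational(1, 2)))), -1260) = Add(-1244, Mul(Rational(-12304, 2955), Pow(2955, Rational(1, 2))))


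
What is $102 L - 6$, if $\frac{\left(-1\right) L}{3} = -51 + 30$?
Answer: $6420$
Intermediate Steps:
$L = 63$ ($L = - 3 \left(-51 + 30\right) = \left(-3\right) \left(-21\right) = 63$)
$102 L - 6 = 102 \cdot 63 - 6 = 6426 - 6 = 6420$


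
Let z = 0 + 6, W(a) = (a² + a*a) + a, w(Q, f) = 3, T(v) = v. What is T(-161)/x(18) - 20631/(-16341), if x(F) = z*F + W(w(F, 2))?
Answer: 782/54051 ≈ 0.014468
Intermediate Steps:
W(a) = a + 2*a² (W(a) = (a² + a²) + a = 2*a² + a = a + 2*a²)
z = 6
x(F) = 21 + 6*F (x(F) = 6*F + 3*(1 + 2*3) = 6*F + 3*(1 + 6) = 6*F + 3*7 = 6*F + 21 = 21 + 6*F)
T(-161)/x(18) - 20631/(-16341) = -161/(21 + 6*18) - 20631/(-16341) = -161/(21 + 108) - 20631*(-1/16341) = -161/129 + 529/419 = 782/54051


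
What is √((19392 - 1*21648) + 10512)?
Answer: 8*√129 ≈ 90.863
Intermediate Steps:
√((19392 - 1*21648) + 10512) = √((19392 - 21648) + 10512) = √(-2256 + 10512) = √8256 = 8*√129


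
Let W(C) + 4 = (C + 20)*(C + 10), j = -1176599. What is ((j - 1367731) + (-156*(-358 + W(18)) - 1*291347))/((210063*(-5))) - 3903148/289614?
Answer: -180364829143/16899218245 ≈ -10.673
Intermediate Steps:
W(C) = -4 + (10 + C)*(20 + C) (W(C) = -4 + (C + 20)*(C + 10) = -4 + (20 + C)*(10 + C) = -4 + (10 + C)*(20 + C))
((j - 1367731) + (-156*(-358 + W(18)) - 1*291347))/((210063*(-5))) - 3903148/289614 = ((-1176599 - 1367731) + (-156*(-358 + (196 + 18² + 30*18)) - 1*291347))/((210063*(-5))) - 3903148/289614 = (-2544330 + (-156*(-358 + (196 + 324 + 540)) - 291347))/(-1050315) - 3903148*1/289614 = (-2544330 + (-156*(-358 + 1060) - 291347))*(-1/1050315) - 1951574/144807 = (-2544330 + (-156*702 - 291347))*(-1/1050315) - 1951574/144807 = (-2544330 + (-109512 - 291347))*(-1/1050315) - 1951574/144807 = (-2544330 - 400859)*(-1/1050315) - 1951574/144807 = -2945189*(-1/1050315) - 1951574/144807 = 2945189/1050315 - 1951574/144807 = -180364829143/16899218245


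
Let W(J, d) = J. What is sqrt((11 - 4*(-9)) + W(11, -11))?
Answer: sqrt(58) ≈ 7.6158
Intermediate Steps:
sqrt((11 - 4*(-9)) + W(11, -11)) = sqrt((11 - 4*(-9)) + 11) = sqrt((11 + 36) + 11) = sqrt(47 + 11) = sqrt(58)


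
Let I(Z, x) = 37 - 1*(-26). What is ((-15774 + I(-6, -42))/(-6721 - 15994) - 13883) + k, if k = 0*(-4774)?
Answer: -315336634/22715 ≈ -13882.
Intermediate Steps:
k = 0
I(Z, x) = 63 (I(Z, x) = 37 + 26 = 63)
((-15774 + I(-6, -42))/(-6721 - 15994) - 13883) + k = ((-15774 + 63)/(-6721 - 15994) - 13883) + 0 = (-15711/(-22715) - 13883) + 0 = (-15711*(-1/22715) - 13883) + 0 = (15711/22715 - 13883) + 0 = -315336634/22715 + 0 = -315336634/22715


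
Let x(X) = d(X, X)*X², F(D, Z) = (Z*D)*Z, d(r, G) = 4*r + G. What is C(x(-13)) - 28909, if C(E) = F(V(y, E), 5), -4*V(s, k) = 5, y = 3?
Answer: -115761/4 ≈ -28940.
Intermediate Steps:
d(r, G) = G + 4*r
V(s, k) = -5/4 (V(s, k) = -¼*5 = -5/4)
F(D, Z) = D*Z² (F(D, Z) = (D*Z)*Z = D*Z²)
x(X) = 5*X³ (x(X) = (X + 4*X)*X² = (5*X)*X² = 5*X³)
C(E) = -125/4 (C(E) = -5/4*5² = -5/4*25 = -125/4)
C(x(-13)) - 28909 = -125/4 - 28909 = -115761/4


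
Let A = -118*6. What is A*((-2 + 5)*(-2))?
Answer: 4248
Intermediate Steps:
A = -708
A*((-2 + 5)*(-2)) = -708*(-2 + 5)*(-2) = -2124*(-2) = -708*(-6) = 4248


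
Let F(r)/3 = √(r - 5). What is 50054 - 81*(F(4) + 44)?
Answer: 46490 - 243*I ≈ 46490.0 - 243.0*I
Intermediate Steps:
F(r) = 3*√(-5 + r) (F(r) = 3*√(r - 5) = 3*√(-5 + r))
50054 - 81*(F(4) + 44) = 50054 - 81*(3*√(-5 + 4) + 44) = 50054 - 81*(3*√(-1) + 44) = 50054 - 81*(3*I + 44) = 50054 - 81*(44 + 3*I) = 50054 - (3564 + 243*I) = 50054 + (-3564 - 243*I) = 46490 - 243*I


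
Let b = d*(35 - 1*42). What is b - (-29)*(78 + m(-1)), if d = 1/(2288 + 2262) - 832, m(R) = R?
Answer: 5237049/650 ≈ 8057.0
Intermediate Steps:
d = -3785599/4550 (d = 1/4550 - 832 = -3785599/4550 ≈ -832.00)
b = 3785599/650 (b = -3785599*(35 - 1*42)/4550 = -3785599*(35 - 42)/4550 = -3785599/4550*(-7) = 3785599/650 ≈ 5824.0)
b - (-29)*(78 + m(-1)) = 3785599/650 - (-29)*(78 - 1) = 3785599/650 - (-29)*77 = 3785599/650 - 1*(-2233) = 3785599/650 + 2233 = 5237049/650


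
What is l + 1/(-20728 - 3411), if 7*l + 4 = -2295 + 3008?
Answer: 17114544/168973 ≈ 101.29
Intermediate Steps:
l = 709/7 (l = -4/7 + (-2295 + 3008)/7 = -4/7 + (1/7)*713 = -4/7 + 713/7 = 709/7 ≈ 101.29)
l + 1/(-20728 - 3411) = 709/7 + 1/(-20728 - 3411) = 709/7 + 1/(-24139) = 709/7 - 1/24139 = 17114544/168973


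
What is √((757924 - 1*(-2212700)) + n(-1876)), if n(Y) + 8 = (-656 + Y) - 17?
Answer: √2968067 ≈ 1722.8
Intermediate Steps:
n(Y) = -681 + Y (n(Y) = -8 + ((-656 + Y) - 17) = -8 + (-673 + Y) = -681 + Y)
√((757924 - 1*(-2212700)) + n(-1876)) = √((757924 - 1*(-2212700)) + (-681 - 1876)) = √((757924 + 2212700) - 2557) = √(2970624 - 2557) = √2968067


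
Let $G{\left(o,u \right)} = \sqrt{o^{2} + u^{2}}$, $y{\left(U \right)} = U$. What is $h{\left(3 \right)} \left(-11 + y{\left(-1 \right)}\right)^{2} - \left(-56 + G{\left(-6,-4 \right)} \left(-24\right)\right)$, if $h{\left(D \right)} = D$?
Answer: $488 + 48 \sqrt{13} \approx 661.07$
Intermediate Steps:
$h{\left(3 \right)} \left(-11 + y{\left(-1 \right)}\right)^{2} - \left(-56 + G{\left(-6,-4 \right)} \left(-24\right)\right) = 3 \left(-11 - 1\right)^{2} - \left(-56 + \sqrt{\left(-6\right)^{2} + \left(-4\right)^{2}} \left(-24\right)\right) = 3 \left(-12\right)^{2} - \left(-56 + \sqrt{36 + 16} \left(-24\right)\right) = 3 \cdot 144 - \left(-56 + \sqrt{52} \left(-24\right)\right) = 432 - \left(-56 + 2 \sqrt{13} \left(-24\right)\right) = 432 - \left(-56 - 48 \sqrt{13}\right) = 432 + \left(56 + 48 \sqrt{13}\right) = 488 + 48 \sqrt{13}$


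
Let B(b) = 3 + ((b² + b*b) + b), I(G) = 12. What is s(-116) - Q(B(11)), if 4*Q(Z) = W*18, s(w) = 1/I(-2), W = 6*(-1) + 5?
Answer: 55/12 ≈ 4.5833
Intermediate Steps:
W = -1 (W = -6 + 5 = -1)
B(b) = 3 + b + 2*b² (B(b) = 3 + ((b² + b²) + b) = 3 + (2*b² + b) = 3 + (b + 2*b²) = 3 + b + 2*b²)
s(w) = 1/12
Q(Z) = -9/2 (Q(Z) = (-1*18)/4 = (¼)*(-18) = -9/2)
s(-116) - Q(B(11)) = 1/12 - 1*(-9/2) = 1/12 + 9/2 = 55/12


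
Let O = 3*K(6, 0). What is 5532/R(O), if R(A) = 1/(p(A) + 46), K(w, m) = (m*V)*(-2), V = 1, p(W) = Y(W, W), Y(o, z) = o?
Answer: 254472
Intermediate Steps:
p(W) = W
K(w, m) = -2*m (K(w, m) = (m*1)*(-2) = m*(-2) = -2*m)
O = 0 (O = 3*(-2*0) = 3*0 = 0)
R(A) = 1/(46 + A) (R(A) = 1/(A + 46) = 1/(46 + A))
5532/R(O) = 5532/(1/(46 + 0)) = 5532/(1/46) = 5532*46 = 254472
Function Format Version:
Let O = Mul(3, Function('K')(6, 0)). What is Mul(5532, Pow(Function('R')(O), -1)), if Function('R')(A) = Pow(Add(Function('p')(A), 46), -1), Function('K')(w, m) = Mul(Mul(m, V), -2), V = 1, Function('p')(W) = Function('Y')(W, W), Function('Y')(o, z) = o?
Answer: 254472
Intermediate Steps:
Function('p')(W) = W
Function('K')(w, m) = Mul(-2, m) (Function('K')(w, m) = Mul(Mul(m, 1), -2) = Mul(m, -2) = Mul(-2, m))
O = 0 (O = Mul(3, Mul(-2, 0)) = Mul(3, 0) = 0)
Function('R')(A) = Pow(Add(46, A), -1) (Function('R')(A) = Pow(Add(A, 46), -1) = Pow(Add(46, A), -1))
Mul(5532, Pow(Function('R')(O), -1)) = Mul(5532, Pow(Pow(Add(46, 0), -1), -1)) = Mul(5532, Pow(Pow(46, -1), -1)) = Mul(5532, Pow(Rational(1, 46), -1)) = Mul(5532, 46) = 254472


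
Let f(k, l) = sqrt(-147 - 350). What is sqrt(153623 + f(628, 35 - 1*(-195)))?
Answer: sqrt(153623 + I*sqrt(497)) ≈ 391.95 + 0.028*I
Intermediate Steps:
f(k, l) = I*sqrt(497) (f(k, l) = sqrt(-497) = I*sqrt(497))
sqrt(153623 + f(628, 35 - 1*(-195))) = sqrt(153623 + I*sqrt(497))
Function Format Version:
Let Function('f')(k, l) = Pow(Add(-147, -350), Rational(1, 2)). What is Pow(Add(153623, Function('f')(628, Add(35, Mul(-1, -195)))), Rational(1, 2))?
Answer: Pow(Add(153623, Mul(I, Pow(497, Rational(1, 2)))), Rational(1, 2)) ≈ Add(391.95, Mul(0.028, I))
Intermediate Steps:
Function('f')(k, l) = Mul(I, Pow(497, Rational(1, 2))) (Function('f')(k, l) = Pow(-497, Rational(1, 2)) = Mul(I, Pow(497, Rational(1, 2))))
Pow(Add(153623, Function('f')(628, Add(35, Mul(-1, -195)))), Rational(1, 2)) = Pow(Add(153623, Mul(I, Pow(497, Rational(1, 2)))), Rational(1, 2))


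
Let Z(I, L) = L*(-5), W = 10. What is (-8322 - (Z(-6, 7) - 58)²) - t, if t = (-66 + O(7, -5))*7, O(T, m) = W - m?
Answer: -16614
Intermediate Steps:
O(T, m) = 10 - m
Z(I, L) = -5*L
t = -357 (t = (-66 + (10 - 1*(-5)))*7 = (-66 + (10 + 5))*7 = (-66 + 15)*7 = -51*7 = -357)
(-8322 - (Z(-6, 7) - 58)²) - t = (-8322 - (-5*7 - 58)²) - 1*(-357) = (-8322 - (-35 - 58)²) + 357 = (-8322 - 1*(-93)²) + 357 = (-8322 - 1*8649) + 357 = (-8322 - 8649) + 357 = -16971 + 357 = -16614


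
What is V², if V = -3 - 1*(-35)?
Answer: 1024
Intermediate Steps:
V = 32 (V = -3 + 35 = 32)
V² = 32² = 1024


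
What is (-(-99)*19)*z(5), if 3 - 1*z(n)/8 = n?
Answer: -30096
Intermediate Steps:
z(n) = 24 - 8*n
(-(-99)*19)*z(5) = (-(-99)*19)*(24 - 8*5) = (-33*(-57))*(24 - 40) = 1881*(-16) = -30096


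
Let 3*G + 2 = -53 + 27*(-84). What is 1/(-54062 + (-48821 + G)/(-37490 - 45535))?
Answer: -249075/13465343864 ≈ -1.8497e-5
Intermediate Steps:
G = -2323/3 (G = -2/3 + (-53 + 27*(-84))/3 = -2/3 + (-53 - 2268)/3 = -2/3 + (1/3)*(-2321) = -2/3 - 2321/3 = -2323/3 ≈ -774.33)
1/(-54062 + (-48821 + G)/(-37490 - 45535)) = 1/(-54062 + (-48821 - 2323/3)/(-37490 - 45535)) = 1/(-54062 - 148786/3/(-83025)) = 1/(-54062 - 148786/3*(-1/83025)) = 1/(-54062 + 148786/249075) = 1/(-13465343864/249075) = -249075/13465343864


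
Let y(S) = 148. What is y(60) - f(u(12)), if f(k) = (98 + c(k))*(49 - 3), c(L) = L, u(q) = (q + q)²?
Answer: -30856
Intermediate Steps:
u(q) = 4*q² (u(q) = (2*q)² = 4*q²)
f(k) = 4508 + 46*k (f(k) = (98 + k)*(49 - 3) = (98 + k)*46 = 4508 + 46*k)
y(60) - f(u(12)) = 148 - (4508 + 46*(4*12²)) = 148 - (4508 + 46*(4*144)) = 148 - (4508 + 46*576) = 148 - (4508 + 26496) = 148 - 1*31004 = 148 - 31004 = -30856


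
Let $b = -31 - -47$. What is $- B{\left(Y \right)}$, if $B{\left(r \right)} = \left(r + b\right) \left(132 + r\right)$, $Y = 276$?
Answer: $-119136$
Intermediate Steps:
$b = 16$ ($b = -31 + 47 = 16$)
$B{\left(r \right)} = \left(16 + r\right) \left(132 + r\right)$ ($B{\left(r \right)} = \left(r + 16\right) \left(132 + r\right) = \left(16 + r\right) \left(132 + r\right)$)
$- B{\left(Y \right)} = - (2112 + 276^{2} + 148 \cdot 276) = - (2112 + 76176 + 40848) = \left(-1\right) 119136 = -119136$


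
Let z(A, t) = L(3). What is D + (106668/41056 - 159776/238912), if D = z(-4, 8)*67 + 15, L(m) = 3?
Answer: 8350074427/38315512 ≈ 217.93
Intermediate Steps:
z(A, t) = 3
D = 216 (D = 3*67 + 15 = 201 + 15 = 216)
D + (106668/41056 - 159776/238912) = 216 + (106668/41056 - 159776/238912) = 216 + (106668*(1/41056) - 159776*1/238912) = 216 + (26667/10264 - 4993/7466) = 216 + 73923835/38315512 = 8350074427/38315512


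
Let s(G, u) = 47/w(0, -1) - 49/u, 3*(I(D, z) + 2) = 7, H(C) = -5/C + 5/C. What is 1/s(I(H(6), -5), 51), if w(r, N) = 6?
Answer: 102/701 ≈ 0.14551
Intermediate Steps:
H(C) = 0
I(D, z) = ⅓ (I(D, z) = -2 + (⅓)*7 = -2 + 7/3 = ⅓)
s(G, u) = 47/6 - 49/u
1/s(I(H(6), -5), 51) = 1/(47/6 - 49/51) = 1/(701/102) = 102/701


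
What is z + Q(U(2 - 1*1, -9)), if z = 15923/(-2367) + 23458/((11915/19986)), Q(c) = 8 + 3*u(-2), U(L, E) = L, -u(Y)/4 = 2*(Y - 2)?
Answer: 1112467737971/28202805 ≈ 39445.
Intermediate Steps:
u(Y) = 16 - 8*Y (u(Y) = -8*(Y - 2) = -8*(-2 + Y) = -4*(-4 + 2*Y) = 16 - 8*Y)
Q(c) = 104 (Q(c) = 8 + 3*(16 - 8*(-2)) = 8 + 3*(16 + 16) = 8 + 3*32 = 8 + 96 = 104)
z = 1109534646251/28202805 (z = 15923*(-1/2367) + 23458/((11915*(1/19986))) = -15923/2367 + 23458/(11915/19986) = -15923/2367 + 23458*(19986/11915) = -15923/2367 + 468831588/11915 = 1109534646251/28202805 ≈ 39341.)
z + Q(U(2 - 1*1, -9)) = 1109534646251/28202805 + 104 = 1112467737971/28202805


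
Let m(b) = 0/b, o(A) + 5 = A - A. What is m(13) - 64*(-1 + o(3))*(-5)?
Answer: -1920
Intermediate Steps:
o(A) = -5 (o(A) = -5 + (A - A) = -5 + 0 = -5)
m(b) = 0
m(13) - 64*(-1 + o(3))*(-5) = 0 - 64*(-1 - 5)*(-5) = 0 - (-384)*(-5) = 0 - 64*30 = 0 - 1920 = -1920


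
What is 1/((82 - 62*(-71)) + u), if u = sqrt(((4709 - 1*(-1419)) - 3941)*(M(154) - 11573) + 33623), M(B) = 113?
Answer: 4484/45135653 - I*sqrt(25029397)/45135653 ≈ 9.9345e-5 - 0.00011084*I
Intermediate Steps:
u = I*sqrt(25029397) (u = sqrt(((4709 - 1*(-1419)) - 3941)*(113 - 11573) + 33623) = sqrt(((4709 + 1419) - 3941)*(-11460) + 33623) = sqrt((6128 - 3941)*(-11460) + 33623) = sqrt(2187*(-11460) + 33623) = sqrt(-25063020 + 33623) = sqrt(-25029397) = I*sqrt(25029397) ≈ 5002.9*I)
1/((82 - 62*(-71)) + u) = 1/((82 - 62*(-71)) + I*sqrt(25029397)) = 1/((82 + 4402) + I*sqrt(25029397)) = 1/(4484 + I*sqrt(25029397))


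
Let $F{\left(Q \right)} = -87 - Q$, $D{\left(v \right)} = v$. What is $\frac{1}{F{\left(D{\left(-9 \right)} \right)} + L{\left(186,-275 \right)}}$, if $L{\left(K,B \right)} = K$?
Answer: $\frac{1}{108} \approx 0.0092593$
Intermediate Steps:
$\frac{1}{F{\left(D{\left(-9 \right)} \right)} + L{\left(186,-275 \right)}} = \frac{1}{\left(-87 - -9\right) + 186} = \frac{1}{\left(-87 + 9\right) + 186} = \frac{1}{-78 + 186} = \frac{1}{108}$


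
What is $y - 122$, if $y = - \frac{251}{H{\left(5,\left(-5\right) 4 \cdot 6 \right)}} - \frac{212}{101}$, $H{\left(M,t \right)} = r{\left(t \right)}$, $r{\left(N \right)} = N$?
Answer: $- \frac{1478729}{12120} \approx -122.01$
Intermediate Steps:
$H{\left(M,t \right)} = t$
$y = - \frac{89}{12120}$ ($y = - \frac{251}{\left(-5\right) 4 \cdot 6} - \frac{212}{101} = - \frac{251}{\left(-20\right) 6} - \frac{212}{101} = - \frac{251}{-120} - \frac{212}{101} = \left(-251\right) \left(- \frac{1}{120}\right) - \frac{212}{101} = \frac{251}{120} - \frac{212}{101} = - \frac{89}{12120} \approx -0.0073432$)
$y - 122 = - \frac{89}{12120} - 122 = - \frac{1478729}{12120}$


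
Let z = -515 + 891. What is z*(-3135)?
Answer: -1178760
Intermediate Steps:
z = 376
z*(-3135) = 376*(-3135) = -1178760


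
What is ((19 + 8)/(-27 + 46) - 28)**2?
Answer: 255025/361 ≈ 706.44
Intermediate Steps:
((19 + 8)/(-27 + 46) - 28)**2 = (27/19 - 28)**2 = (-505/19)**2 = 255025/361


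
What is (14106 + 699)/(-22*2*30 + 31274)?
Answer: 14805/29954 ≈ 0.49426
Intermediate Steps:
(14106 + 699)/(-22*2*30 + 31274) = 14805/(-44*30 + 31274) = 14805/(-1320 + 31274) = 14805/29954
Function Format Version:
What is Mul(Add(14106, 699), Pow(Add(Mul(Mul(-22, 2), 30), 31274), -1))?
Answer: Rational(14805, 29954) ≈ 0.49426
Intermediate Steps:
Mul(Add(14106, 699), Pow(Add(Mul(Mul(-22, 2), 30), 31274), -1)) = Mul(14805, Pow(Add(Mul(-44, 30), 31274), -1)) = Mul(14805, Pow(Add(-1320, 31274), -1)) = Mul(14805, Pow(29954, -1)) = Mul(14805, Rational(1, 29954)) = Rational(14805, 29954)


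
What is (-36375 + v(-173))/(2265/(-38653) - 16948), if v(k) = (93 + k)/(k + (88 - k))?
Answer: 15466418155/7206026399 ≈ 2.1463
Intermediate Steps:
v(k) = 93/88 + k/88 (v(k) = (93 + k)/88 = (93 + k)*(1/88) = 93/88 + k/88)
(-36375 + v(-173))/(2265/(-38653) - 16948) = (-36375 + (93/88 + (1/88)*(-173)))/(2265/(-38653) - 16948) = (-36375 + (93/88 - 173/88))/(2265*(-1/38653) - 16948) = (-36375 - 10/11)/(-2265/38653 - 16948) = -400135/(11*(-655093309/38653)) = -400135/11*(-38653/655093309) = 15466418155/7206026399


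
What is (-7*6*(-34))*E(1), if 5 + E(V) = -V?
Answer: -8568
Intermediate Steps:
E(V) = -5 - V
(-7*6*(-34))*E(1) = (-7*6*(-34))*(-5 - 1*1) = (-42*(-34))*(-5 - 1) = 1428*(-6) = -8568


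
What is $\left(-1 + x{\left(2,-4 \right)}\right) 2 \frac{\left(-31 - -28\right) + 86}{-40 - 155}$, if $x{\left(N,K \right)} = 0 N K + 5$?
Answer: $- \frac{664}{195} \approx -3.4051$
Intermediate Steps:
$x{\left(N,K \right)} = 5$ ($x{\left(N,K \right)} = 0 K + 5 = 0 + 5 = 5$)
$\left(-1 + x{\left(2,-4 \right)}\right) 2 \frac{\left(-31 - -28\right) + 86}{-40 - 155} = \left(-1 + 5\right) 2 \frac{\left(-31 - -28\right) + 86}{-40 - 155} = 4 \cdot 2 \frac{\left(-31 + 28\right) + 86}{-195} = 8 \left(-3 + 86\right) \left(- \frac{1}{195}\right) = 8 \cdot 83 \left(- \frac{1}{195}\right) = 8 \left(- \frac{83}{195}\right) = - \frac{664}{195}$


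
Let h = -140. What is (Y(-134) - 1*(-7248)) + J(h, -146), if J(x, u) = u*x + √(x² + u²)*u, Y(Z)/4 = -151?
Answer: 27084 - 292*√10229 ≈ -2448.4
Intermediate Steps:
Y(Z) = -604 (Y(Z) = 4*(-151) = -604)
J(x, u) = u*x + u*√(u² + x²) (J(x, u) = u*x + √(u² + x²)*u = u*x + u*√(u² + x²))
(Y(-134) - 1*(-7248)) + J(h, -146) = (-604 - 1*(-7248)) - 146*(-140 + √((-146)² + (-140)²)) = (-604 + 7248) - 146*(-140 + √(21316 + 19600)) = 6644 - 146*(-140 + √40916) = 6644 - 146*(-140 + 2*√10229) = 6644 + (20440 - 292*√10229) = 27084 - 292*√10229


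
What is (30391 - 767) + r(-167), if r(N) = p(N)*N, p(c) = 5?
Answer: 28789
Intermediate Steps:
r(N) = 5*N
(30391 - 767) + r(-167) = (30391 - 767) + 5*(-167) = 29624 - 835 = 28789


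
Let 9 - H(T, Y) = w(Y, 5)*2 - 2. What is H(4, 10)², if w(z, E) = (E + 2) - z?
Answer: 289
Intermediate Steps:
w(z, E) = 2 + E - z (w(z, E) = (2 + E) - z = 2 + E - z)
H(T, Y) = -3 + 2*Y (H(T, Y) = 9 - ((2 + 5 - Y)*2 - 2) = 9 - ((7 - Y)*2 - 2) = 9 - ((14 - 2*Y) - 2) = 9 - (12 - 2*Y) = 9 + (-12 + 2*Y) = -3 + 2*Y)
H(4, 10)² = (-3 + 2*10)² = (-3 + 20)² = 17² = 289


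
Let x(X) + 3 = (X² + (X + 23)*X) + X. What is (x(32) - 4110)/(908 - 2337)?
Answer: 1297/1429 ≈ 0.90763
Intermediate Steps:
x(X) = -3 + X + X² + X*(23 + X) (x(X) = -3 + ((X² + (X + 23)*X) + X) = -3 + ((X² + (23 + X)*X) + X) = -3 + ((X² + X*(23 + X)) + X) = -3 + (X + X² + X*(23 + X)) = -3 + X + X² + X*(23 + X))
(x(32) - 4110)/(908 - 2337) = ((-3 + 2*32² + 24*32) - 4110)/(908 - 2337) = ((-3 + 2*1024 + 768) - 4110)/(-1429) = ((-3 + 2048 + 768) - 4110)*(-1/1429) = (2813 - 4110)*(-1/1429) = -1297*(-1/1429) = 1297/1429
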